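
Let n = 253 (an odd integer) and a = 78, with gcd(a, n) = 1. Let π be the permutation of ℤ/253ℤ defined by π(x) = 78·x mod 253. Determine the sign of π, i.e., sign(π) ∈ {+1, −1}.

+1

Trace 100: π^k(100) = [100, 210, 188, 243, 232, 133, 1] for k=0..6.
Cycle lengths of π_78 on ℤ/253ℤ: [11, 11, 11, 11, 11, 11, 11, 11, 11, 11, 11, 11, 11, 11, 11, 11, 11, 11, 11, 11, 11, 11, 1, 1, 1, 1, 1, 1, 1, 1, 1, 1, 1]; 33 cycles in total.
253 − 33 = 220 transpositions; sign(π) = (−1)^220 = +1.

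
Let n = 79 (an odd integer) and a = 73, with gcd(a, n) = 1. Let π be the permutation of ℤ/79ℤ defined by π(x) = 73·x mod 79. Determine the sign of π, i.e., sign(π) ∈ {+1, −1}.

Start at x=64: 64 → 11 → 13 → 1 → 73 → 36 → 21 → … (one orbit).
Decompose π into cycles: lengths [39, 39, 1] (3 cycles, including the fixed point 0).
Σ(ℓ_i−1) = 79−3 = 76; sign = (−1)^76 = +1.
Check: (73/79) = +1 by Zolotarev.

+1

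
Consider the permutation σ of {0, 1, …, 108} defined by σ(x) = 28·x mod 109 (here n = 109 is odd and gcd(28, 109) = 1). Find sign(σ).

+1

Trace 64: π^k(64) = [64, 48, 36, 27, 102, 22, 71] for k=0..6.
Decompose π into cycles: lengths [54, 54, 1] (3 cycles, including the fixed point 0).
109 − 3 = 106 transpositions; sign(π) = (−1)^106 = +1.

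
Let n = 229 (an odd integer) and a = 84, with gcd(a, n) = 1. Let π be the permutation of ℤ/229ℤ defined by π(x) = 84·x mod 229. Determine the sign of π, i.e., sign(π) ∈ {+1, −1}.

Trace 145: π^k(145) = [145, 43, 177, 212, 175, 44, 32] for k=0..6.
The orbit structure of x ↦ 84x mod 229: 4 orbits of sizes [76, 76, 76, 1].
Σ(ℓ_i−1) = 229−4 = 225; sign = (−1)^225 = -1.
(84|229)_J = -1 (Zolotarev's lemma cross-check).

-1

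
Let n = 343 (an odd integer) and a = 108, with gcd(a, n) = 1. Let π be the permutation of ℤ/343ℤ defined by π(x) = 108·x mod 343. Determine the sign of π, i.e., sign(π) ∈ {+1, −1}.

-1

Start at x=297: 297 → 177 → 251 → 11 → 159 → 22 → 318 → … (one orbit).
Cycle type of π: 294 + 42 + 6 + 1; total 4 cycles.
4 cycles on 343: each ℓ→(−1)^(ℓ−1), product (−1)^339 = -1.
Zolotarev: (108|343) = -1, matching the cycle-count sign.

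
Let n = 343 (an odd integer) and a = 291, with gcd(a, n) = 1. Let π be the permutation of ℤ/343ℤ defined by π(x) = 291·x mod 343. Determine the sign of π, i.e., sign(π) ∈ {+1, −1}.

Start at x=319: 319 → 219 → 274 → 158 → 16 → 197 → 46 → … (one orbit).
7 cycles of lengths [147, 147, 21, 21, 3, 3, 1].
7 cycles on 343: each ℓ→(−1)^(ℓ−1), product (−1)^336 = +1.

+1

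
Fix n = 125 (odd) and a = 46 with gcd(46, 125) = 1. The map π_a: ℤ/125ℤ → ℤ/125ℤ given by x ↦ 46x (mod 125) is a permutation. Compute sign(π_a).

Start at x=26: 26 → 71 → 16 → 111 → 106 → 1 → 46 → … (one orbit).
Cycle lengths of π_46 on ℤ/125ℤ: [25, 25, 25, 25, 5, 5, 5, 5, 1, 1, 1, 1, 1]; 13 cycles in total.
Σ(ℓ_i−1) = 125−13 = 112; sign = (−1)^112 = +1.
Via Zolotarev, sign(π_{46}) = (46|125) = +1.

+1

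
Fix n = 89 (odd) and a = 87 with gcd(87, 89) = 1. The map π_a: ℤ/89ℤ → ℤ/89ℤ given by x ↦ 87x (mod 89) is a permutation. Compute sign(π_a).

+1

Trace 50: π^k(50) = [50, 78, 22, 45, 88, 2, 85] for k=0..6.
Decompose π into cycles: lengths [22, 22, 22, 22, 1] (5 cycles, including the fixed point 0).
5 cycles on 89: each ℓ→(−1)^(ℓ−1), product (−1)^84 = +1.
The Jacobi symbol (87|89) = +1 (Zolotarev) agrees.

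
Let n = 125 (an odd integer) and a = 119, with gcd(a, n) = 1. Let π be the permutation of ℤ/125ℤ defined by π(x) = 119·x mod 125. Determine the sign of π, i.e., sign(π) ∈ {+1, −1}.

Start at x=4: 4 → 101 → 19 → 11 → 59 → 21 → 124 → … (one orbit).
Decompose π into cycles: lengths [50, 50, 10, 10, 2, 2, 1] (7 cycles, including the fixed point 0).
n − c = 125 − 7 = 118; sign = (−1)^118 = +1.
Check: (119/125) = +1 by Zolotarev.

+1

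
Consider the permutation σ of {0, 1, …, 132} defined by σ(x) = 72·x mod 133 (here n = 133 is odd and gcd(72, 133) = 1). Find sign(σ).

-1

Trace 64: π^k(64) = [64, 86, 74, 8, 44, 109, 1] for k=0..6.
10 cycles of lengths [18, 18, 18, 18, 18, 18, 18, 3, 3, 1].
With 10 cycles on 133 points, sign = (−1)^{133−10} = -1.
The Jacobi symbol (72|133) = -1 (Zolotarev) agrees.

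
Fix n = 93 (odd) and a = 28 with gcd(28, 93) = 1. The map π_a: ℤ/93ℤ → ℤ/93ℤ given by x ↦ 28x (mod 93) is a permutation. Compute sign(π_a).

+1

Orbit of 25 under x↦28x: [25, 49, 70, 7, 10, 1, 28]… (length divides ord_93(28)).
Cycle lengths of π_28 on ℤ/93ℤ: [15, 15, 15, 15, 15, 15, 1, 1, 1]; 9 cycles in total.
9 cycles on 93: each ℓ→(−1)^(ℓ−1), product (−1)^84 = +1.
The Jacobi symbol (28|93) = +1 (Zolotarev) agrees.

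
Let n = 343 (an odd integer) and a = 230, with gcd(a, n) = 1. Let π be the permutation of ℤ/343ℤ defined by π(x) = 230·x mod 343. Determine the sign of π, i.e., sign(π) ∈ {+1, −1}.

-1

Start at x=232: 232 → 195 → 260 → 118 → 43 → 286 → 267 → … (one orbit).
Cycle type of π: 98×3 + 14×3 + 2×3 + 1; total 10 cycles.
Σ(ℓ_i−1) = 343−10 = 333; sign = (−1)^333 = -1.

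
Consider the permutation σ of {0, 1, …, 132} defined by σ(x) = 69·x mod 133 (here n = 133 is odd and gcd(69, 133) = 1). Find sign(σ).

+1

Trace 106: π^k(106) = [106, 132, 64, 27, 1, 69] for k=0..5.
Decompose π into cycles: lengths [6, 6, 6, 6, 6, 6, 6, 6, 6, 6, 6, 6, 6, 6, 6, 6, 6, 6, 6, 6, 6, 2, 2, 2, 1] (25 cycles, including the fixed point 0).
sign(π) = (−1)^{n − #cycles} = (−1)^{133−25} = (−1)^108 = +1.
The Jacobi symbol (69|133) = +1 (Zolotarev) agrees.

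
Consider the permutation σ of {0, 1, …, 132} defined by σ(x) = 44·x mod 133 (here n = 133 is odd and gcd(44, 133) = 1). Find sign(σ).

Orbit of 106 under x↦44x: [106, 9, 130, 1, 44, 74, 64]… (length divides ord_133(44)).
The orbit structure of x ↦ 44x mod 133: 17 orbits of sizes [9, 9, 9, 9, 9, 9, 9, 9, 9, 9, 9, 9, 9, 9, 3, 3, 1].
Σ(ℓ_i−1) = 133−17 = 116; sign = (−1)^116 = +1.
The Jacobi symbol (44|133) = +1 (Zolotarev) agrees.

+1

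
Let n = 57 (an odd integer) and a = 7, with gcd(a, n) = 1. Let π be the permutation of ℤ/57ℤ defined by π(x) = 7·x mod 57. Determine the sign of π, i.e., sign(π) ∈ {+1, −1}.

+1

Orbit of 49 under x↦7x: [49, 1, 7]… (length divides ord_57(7)).
Decompose π into cycles: lengths [3, 3, 3, 3, 3, 3, 3, 3, 3, 3, 3, 3, 3, 3, 3, 3, 3, 3, 1, 1, 1] (21 cycles, including the fixed point 0).
21 cycles on 57: each ℓ→(−1)^(ℓ−1), product (−1)^36 = +1.
Check: (7/57) = +1 by Zolotarev.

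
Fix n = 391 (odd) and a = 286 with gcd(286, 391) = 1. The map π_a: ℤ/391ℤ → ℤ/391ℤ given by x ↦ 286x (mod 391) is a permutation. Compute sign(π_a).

+1

Trace 94: π^k(94) = [94, 296, 200, 114, 151, 176, 288] for k=0..6.
The orbit structure of x ↦ 286x mod 391: 5 orbits of sizes [176, 176, 22, 16, 1].
5 cycles on 391: each ℓ→(−1)^(ℓ−1), product (−1)^386 = +1.
Check: (286/391) = +1 by Zolotarev.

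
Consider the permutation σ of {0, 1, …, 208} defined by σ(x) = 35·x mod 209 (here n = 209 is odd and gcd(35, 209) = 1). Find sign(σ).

Trace 26: π^k(26) = [26, 74, 82, 153, 130, 161, 201] for k=0..6.
Decompose π into cycles: lengths [90, 90, 10, 9, 9, 1] (6 cycles, including the fixed point 0).
n − c = 209 − 6 = 203; sign = (−1)^203 = -1.
Zolotarev: (35|209) = -1, matching the cycle-count sign.

-1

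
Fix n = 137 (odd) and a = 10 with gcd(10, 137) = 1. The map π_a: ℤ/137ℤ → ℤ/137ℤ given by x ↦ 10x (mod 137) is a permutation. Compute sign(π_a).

Start at x=96: 96 → 1 → 10 → 100 → 41 → 136 → 127 → … (one orbit).
18 cycles of lengths [8, 8, 8, 8, 8, 8, 8, 8, 8, 8, 8, 8, 8, 8, 8, 8, 8, 1].
18 cycles on 137: each ℓ→(−1)^(ℓ−1), product (−1)^119 = -1.
Check: (10/137) = -1 by Zolotarev.

-1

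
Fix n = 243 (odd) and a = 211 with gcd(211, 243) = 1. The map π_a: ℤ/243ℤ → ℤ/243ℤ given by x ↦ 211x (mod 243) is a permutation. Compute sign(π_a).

+1

Orbit of 109 under x↦211x: [109, 157, 79, 145, 220, 7, 19]… (length divides ord_243(211)).
11 cycles of lengths [81, 81, 27, 27, 9, 9, 3, 3, 1, 1, 1].
n − c = 243 − 11 = 232; sign = (−1)^232 = +1.
Via Zolotarev, sign(π_{211}) = (211|243) = +1.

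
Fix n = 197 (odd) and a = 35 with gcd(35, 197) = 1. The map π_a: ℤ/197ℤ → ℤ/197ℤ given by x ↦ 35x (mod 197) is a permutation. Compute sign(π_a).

Orbit of 32 under x↦35x: [32, 135, 194, 92, 68, 16, 166]… (length divides ord_197(35)).
Cycle lengths of π_35 on ℤ/197ℤ: [196, 1]; 2 cycles in total.
With 2 cycles on 197 points, sign = (−1)^{197−2} = -1.
Check: (35/197) = -1 by Zolotarev.

-1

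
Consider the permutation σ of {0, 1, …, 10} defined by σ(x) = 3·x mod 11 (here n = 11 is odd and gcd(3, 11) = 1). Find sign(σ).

+1

Start at x=5: 5 → 4 → 1 → 3 → 9 → 5 (one orbit).
3 cycles of lengths [5, 5, 1].
Σ(ℓ_i−1) = 11−3 = 8; sign = (−1)^8 = +1.
The Jacobi symbol (3|11) = +1 (Zolotarev) agrees.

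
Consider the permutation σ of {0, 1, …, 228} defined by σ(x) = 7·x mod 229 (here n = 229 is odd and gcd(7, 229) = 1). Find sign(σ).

-1

Start at x=205: 205 → 61 → 198 → 12 → 84 → 130 → 223 → … (one orbit).
Cycle lengths of π_7 on ℤ/229ℤ: [228, 1]; 2 cycles in total.
n − c = 229 − 2 = 227; sign = (−1)^227 = -1.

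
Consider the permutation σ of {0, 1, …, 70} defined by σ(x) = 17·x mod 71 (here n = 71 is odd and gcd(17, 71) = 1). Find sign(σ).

-1

Orbit of 5 under x↦17x: [5, 14, 25, 70, 54, 66, 57]… (length divides ord_71(17)).
Decompose π into cycles: lengths [10, 10, 10, 10, 10, 10, 10, 1] (8 cycles, including the fixed point 0).
71 − 8 = 63 transpositions; sign(π) = (−1)^63 = -1.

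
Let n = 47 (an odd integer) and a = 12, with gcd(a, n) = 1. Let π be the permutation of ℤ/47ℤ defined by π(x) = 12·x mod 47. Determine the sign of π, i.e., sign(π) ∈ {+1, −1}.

Trace 32: π^k(32) = [32, 8, 2, 24, 6, 25, 18] for k=0..6.
3 cycles of lengths [23, 23, 1].
3 cycles on 47: each ℓ→(−1)^(ℓ−1), product (−1)^44 = +1.
Zolotarev: (12|47) = +1, matching the cycle-count sign.

+1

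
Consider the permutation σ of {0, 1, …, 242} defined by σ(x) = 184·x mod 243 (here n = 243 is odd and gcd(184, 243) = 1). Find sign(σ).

+1

Orbit of 127 under x↦184x: [127, 40, 70, 1, 184, 79, 199]… (length divides ord_243(184)).
Cycle type of π: 81×2 + 27×2 + 9×2 + 3×2 + 1×3; total 11 cycles.
With 11 cycles on 243 points, sign = (−1)^{243−11} = +1.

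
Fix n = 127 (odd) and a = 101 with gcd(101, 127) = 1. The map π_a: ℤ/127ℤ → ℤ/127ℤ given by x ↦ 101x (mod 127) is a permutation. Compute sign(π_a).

Trace 19: π^k(19) = [19, 14, 17, 66, 62, 39, 2] for k=0..6.
π_101 has 2 disjoint cycles with lengths [126, 1] on {0,…,126}.
127 − 2 = 125 transpositions; sign(π) = (−1)^125 = -1.

-1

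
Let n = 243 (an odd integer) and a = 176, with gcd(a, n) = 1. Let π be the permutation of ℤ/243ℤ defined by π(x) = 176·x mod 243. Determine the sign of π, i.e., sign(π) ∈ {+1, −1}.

-1

Trace 97: π^k(97) = [97, 62, 220, 83, 28, 68, 61] for k=0..6.
Cycle lengths of π_176 on ℤ/243ℤ: [162, 54, 18, 6, 2, 1]; 6 cycles in total.
With 6 cycles on 243 points, sign = (−1)^{243−6} = -1.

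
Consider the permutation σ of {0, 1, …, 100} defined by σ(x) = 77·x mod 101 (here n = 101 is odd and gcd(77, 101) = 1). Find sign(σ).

Orbit of 25 under x↦77x: [25, 6, 58, 22, 78, 47, 84]… (length divides ord_101(77)).
3 cycles of lengths [50, 50, 1].
With 3 cycles on 101 points, sign = (−1)^{101−3} = +1.

+1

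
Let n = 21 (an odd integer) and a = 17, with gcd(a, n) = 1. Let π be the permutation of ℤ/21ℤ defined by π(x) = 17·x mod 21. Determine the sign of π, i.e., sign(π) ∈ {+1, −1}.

Orbit of 17 under x↦17x: [17, 16, 20, 4, 5, 1]… (length divides ord_21(17)).
Cycle lengths of π_17 on ℤ/21ℤ: [6, 6, 6, 2, 1]; 5 cycles in total.
n − c = 21 − 5 = 16; sign = (−1)^16 = +1.

+1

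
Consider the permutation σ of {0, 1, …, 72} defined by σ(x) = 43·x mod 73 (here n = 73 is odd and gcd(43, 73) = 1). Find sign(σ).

Start at x=49: 49 → 63 → 8 → 52 → 46 → 7 → 9 → … (one orbit).
Decompose π into cycles: lengths [24, 24, 24, 1] (4 cycles, including the fixed point 0).
4 cycles on 73: each ℓ→(−1)^(ℓ−1), product (−1)^69 = -1.
(43|73)_J = -1 (Zolotarev's lemma cross-check).

-1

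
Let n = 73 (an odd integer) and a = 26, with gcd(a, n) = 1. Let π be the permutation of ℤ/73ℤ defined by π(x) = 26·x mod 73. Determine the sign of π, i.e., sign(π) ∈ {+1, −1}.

Start at x=40: 40 → 18 → 30 → 50 → 59 → 1 → 26 → … (one orbit).
Cycle type of π: 72 + 1; total 2 cycles.
With 2 cycles on 73 points, sign = (−1)^{73−2} = -1.
The Jacobi symbol (26|73) = -1 (Zolotarev) agrees.

-1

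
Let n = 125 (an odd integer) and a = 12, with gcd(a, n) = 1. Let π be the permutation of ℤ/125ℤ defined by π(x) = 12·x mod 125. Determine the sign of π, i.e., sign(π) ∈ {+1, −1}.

-1

Start at x=84: 84 → 8 → 96 → 27 → 74 → 13 → 31 → … (one orbit).
π_12 has 4 disjoint cycles with lengths [100, 20, 4, 1] on {0,…,124}.
125 − 4 = 121 transpositions; sign(π) = (−1)^121 = -1.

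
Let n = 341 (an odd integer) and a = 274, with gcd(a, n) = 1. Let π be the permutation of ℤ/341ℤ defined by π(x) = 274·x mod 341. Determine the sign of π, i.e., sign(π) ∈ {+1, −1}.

+1

Trace 56: π^k(56) = [56, 340, 67, 285, 1, 274] for k=0..5.
Cycle type of π: 6×55 + 2×5 + 1; total 61 cycles.
61 cycles on 341: each ℓ→(−1)^(ℓ−1), product (−1)^280 = +1.
Check: (274/341) = +1 by Zolotarev.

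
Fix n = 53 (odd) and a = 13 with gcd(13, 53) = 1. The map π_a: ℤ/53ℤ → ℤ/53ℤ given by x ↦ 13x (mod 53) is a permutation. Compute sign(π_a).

+1

Orbit of 15 under x↦13x: [15, 36, 44, 42, 16, 49, 1]… (length divides ord_53(13)).
Cycle type of π: 13×4 + 1; total 5 cycles.
5 cycles on 53: each ℓ→(−1)^(ℓ−1), product (−1)^48 = +1.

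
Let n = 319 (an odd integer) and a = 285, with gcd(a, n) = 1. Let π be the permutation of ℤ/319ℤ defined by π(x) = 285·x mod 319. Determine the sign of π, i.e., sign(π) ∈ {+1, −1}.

Start at x=54: 54 → 78 → 219 → 210 → 197 → 1 → 285 → … (one orbit).
Cycle lengths of π_285 on ℤ/319ℤ: [14, 14, 14, 14, 14, 14, 14, 14, 14, 14, 14, 14, 14, 14, 14, 14, 14, 14, 14, 14, 7, 7, 7, 7, 2, 2, 2, 2, 2, 1]; 30 cycles in total.
30 cycles on 319: each ℓ→(−1)^(ℓ−1), product (−1)^289 = -1.

-1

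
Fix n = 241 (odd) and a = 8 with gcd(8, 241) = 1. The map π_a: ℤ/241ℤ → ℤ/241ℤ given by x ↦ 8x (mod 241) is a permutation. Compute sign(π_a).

+1

Trace 240: π^k(240) = [240, 233, 177, 211, 1, 8, 64] for k=0..6.
Cycle lengths of π_8 on ℤ/241ℤ: [8, 8, 8, 8, 8, 8, 8, 8, 8, 8, 8, 8, 8, 8, 8, 8, 8, 8, 8, 8, 8, 8, 8, 8, 8, 8, 8, 8, 8, 8, 1]; 31 cycles in total.
241 − 31 = 210 transpositions; sign(π) = (−1)^210 = +1.
The Jacobi symbol (8|241) = +1 (Zolotarev) agrees.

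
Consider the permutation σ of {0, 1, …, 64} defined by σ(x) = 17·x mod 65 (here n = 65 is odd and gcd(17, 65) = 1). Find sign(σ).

-1

Trace 61: π^k(61) = [61, 62, 14, 43, 16, 12, 9] for k=0..6.
Cycle type of π: 12×4 + 6×2 + 4 + 1; total 8 cycles.
65 − 8 = 57 transpositions; sign(π) = (−1)^57 = -1.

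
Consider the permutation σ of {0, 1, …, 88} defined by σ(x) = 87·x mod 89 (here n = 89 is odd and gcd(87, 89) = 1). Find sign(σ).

+1

Orbit of 45 under x↦87x: [45, 88, 2, 85, 8, 73, 32]… (length divides ord_89(87)).
Cycle lengths of π_87 on ℤ/89ℤ: [22, 22, 22, 22, 1]; 5 cycles in total.
n − c = 89 − 5 = 84; sign = (−1)^84 = +1.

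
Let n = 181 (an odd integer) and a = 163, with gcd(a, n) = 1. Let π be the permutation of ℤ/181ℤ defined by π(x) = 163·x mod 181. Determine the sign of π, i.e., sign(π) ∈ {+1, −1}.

Orbit of 62 under x↦163x: [62, 151, 178, 54, 114, 120, 12]… (length divides ord_181(163)).
Cycle lengths of π_163 on ℤ/181ℤ: [180, 1]; 2 cycles in total.
sign(π) = (−1)^{n − #cycles} = (−1)^{181−2} = (−1)^179 = -1.
The Jacobi symbol (163|181) = -1 (Zolotarev) agrees.

-1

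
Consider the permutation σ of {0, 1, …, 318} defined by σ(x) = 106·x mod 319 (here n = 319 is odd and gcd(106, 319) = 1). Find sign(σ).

Start at x=91: 91 → 76 → 81 → 292 → 9 → 316 → 1 → … (one orbit).
Cycle type of π: 140×2 + 28 + 10 + 1; total 5 cycles.
5 cycles on 319: each ℓ→(−1)^(ℓ−1), product (−1)^314 = +1.
Via Zolotarev, sign(π_{106}) = (106|319) = +1.

+1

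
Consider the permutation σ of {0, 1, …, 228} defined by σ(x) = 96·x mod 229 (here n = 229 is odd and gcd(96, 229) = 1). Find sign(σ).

-1

Start at x=225: 225 → 74 → 5 → 22 → 51 → 87 → 108 → … (one orbit).
π_96 has 2 disjoint cycles with lengths [228, 1] on {0,…,228}.
n − c = 229 − 2 = 227; sign = (−1)^227 = -1.
(96|229)_J = -1 (Zolotarev's lemma cross-check).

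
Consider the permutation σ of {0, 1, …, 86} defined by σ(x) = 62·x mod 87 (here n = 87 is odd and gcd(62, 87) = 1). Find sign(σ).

Trace 1: π^k(1) = [1, 62, 16, 35, 82, 38, 7] for k=0..6.
Cycle lengths of π_62 on ℤ/87ℤ: [14, 14, 14, 14, 14, 14, 2, 1]; 8 cycles in total.
n − c = 87 − 8 = 79; sign = (−1)^79 = -1.
Zolotarev: (62|87) = -1, matching the cycle-count sign.

-1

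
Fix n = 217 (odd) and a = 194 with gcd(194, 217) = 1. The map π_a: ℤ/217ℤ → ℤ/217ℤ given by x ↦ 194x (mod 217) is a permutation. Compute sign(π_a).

Trace 2: π^k(2) = [2, 171, 190, 187, 39, 188, 16] for k=0..6.
Decompose π into cycles: lengths [30, 30, 30, 30, 30, 30, 6, 5, 5, 5, 5, 5, 5, 1] (14 cycles, including the fixed point 0).
217 − 14 = 203 transpositions; sign(π) = (−1)^203 = -1.
Via Zolotarev, sign(π_{194}) = (194|217) = -1.

-1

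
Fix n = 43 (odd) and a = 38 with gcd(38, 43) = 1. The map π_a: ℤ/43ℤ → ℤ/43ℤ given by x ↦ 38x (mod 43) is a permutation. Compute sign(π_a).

+1

Start at x=31: 31 → 17 → 1 → 38 → 25 → 4 → 23 → … (one orbit).
Cycle lengths of π_38 on ℤ/43ℤ: [21, 21, 1]; 3 cycles in total.
n − c = 43 − 3 = 40; sign = (−1)^40 = +1.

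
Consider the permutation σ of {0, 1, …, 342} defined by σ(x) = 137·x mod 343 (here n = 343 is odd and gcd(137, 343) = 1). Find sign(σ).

+1

Orbit of 204 under x↦137x: [204, 165, 310, 281, 81, 121, 113]… (length divides ord_343(137)).
Cycle type of π: 147×2 + 21×2 + 3×2 + 1; total 7 cycles.
sign(π) = (−1)^{n − #cycles} = (−1)^{343−7} = (−1)^336 = +1.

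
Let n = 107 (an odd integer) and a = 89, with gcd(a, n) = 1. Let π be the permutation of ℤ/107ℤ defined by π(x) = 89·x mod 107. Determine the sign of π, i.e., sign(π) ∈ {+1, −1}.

+1

Trace 23: π^k(23) = [23, 14, 69, 42, 100, 19, 86] for k=0..6.
3 cycles of lengths [53, 53, 1].
Σ(ℓ_i−1) = 107−3 = 104; sign = (−1)^104 = +1.
Via Zolotarev, sign(π_{89}) = (89|107) = +1.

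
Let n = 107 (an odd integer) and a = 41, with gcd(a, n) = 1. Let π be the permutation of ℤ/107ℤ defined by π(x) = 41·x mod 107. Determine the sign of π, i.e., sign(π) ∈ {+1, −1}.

+1

Orbit of 39 under x↦41x: [39, 101, 75, 79, 29, 12, 64]… (length divides ord_107(41)).
Cycle lengths of π_41 on ℤ/107ℤ: [53, 53, 1]; 3 cycles in total.
n − c = 107 − 3 = 104; sign = (−1)^104 = +1.
The Jacobi symbol (41|107) = +1 (Zolotarev) agrees.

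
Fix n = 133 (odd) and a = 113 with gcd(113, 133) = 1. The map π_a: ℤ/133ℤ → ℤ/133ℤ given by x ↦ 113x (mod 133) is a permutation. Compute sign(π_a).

Trace 113: π^k(113) = [113, 1] for k=0..1.
The orbit structure of x ↦ 113x mod 133: 70 orbits of sizes [2, 2, 2, 2, 2, 2, 2, 2, 2, 2, 2, 2, 2, 2, 2, 2, 2, 2, 2, 2, 2, 2, 2, 2, 2, 2, 2, 2, 2, 2, 2, 2, 2, 2, 2, 2, 2, 2, 2, 2, 2, 2, 2, 2, 2, 2, 2, 2, 2, 2, 2, 2, 2, 2, 2, 2, 2, 2, 2, 2, 2, 2, 2, 1, 1, 1, 1, 1, 1, 1].
With 70 cycles on 133 points, sign = (−1)^{133−70} = -1.
The Jacobi symbol (113|133) = -1 (Zolotarev) agrees.

-1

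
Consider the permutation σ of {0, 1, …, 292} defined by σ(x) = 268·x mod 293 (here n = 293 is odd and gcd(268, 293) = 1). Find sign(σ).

Orbit of 161 under x↦268x: [161, 77, 126, 73, 226, 210, 24]… (length divides ord_293(268)).
Cycle type of π: 73×4 + 1; total 5 cycles.
n − c = 293 − 5 = 288; sign = (−1)^288 = +1.
Check: (268/293) = +1 by Zolotarev.

+1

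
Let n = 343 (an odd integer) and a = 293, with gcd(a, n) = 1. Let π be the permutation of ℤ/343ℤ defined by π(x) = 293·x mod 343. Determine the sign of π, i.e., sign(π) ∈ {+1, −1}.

-1

Orbit of 99 under x↦293x: [99, 195, 197, 97, 295, 342, 50]… (length divides ord_343(293)).
46 cycles of lengths [14, 14, 14, 14, 14, 14, 14, 14, 14, 14, 14, 14, 14, 14, 14, 14, 14, 14, 14, 14, 14, 2, 2, 2, 2, 2, 2, 2, 2, 2, 2, 2, 2, 2, 2, 2, 2, 2, 2, 2, 2, 2, 2, 2, 2, 1].
sign(π) = (−1)^{n − #cycles} = (−1)^{343−46} = (−1)^297 = -1.
Check: (293/343) = -1 by Zolotarev.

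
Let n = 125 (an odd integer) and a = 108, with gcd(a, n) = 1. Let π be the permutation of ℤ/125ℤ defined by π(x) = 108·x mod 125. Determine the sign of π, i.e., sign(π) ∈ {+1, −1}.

Trace 32: π^k(32) = [32, 81, 123, 34, 47, 76, 83] for k=0..6.
The orbit structure of x ↦ 108x mod 125: 4 orbits of sizes [100, 20, 4, 1].
With 4 cycles on 125 points, sign = (−1)^{125−4} = -1.

-1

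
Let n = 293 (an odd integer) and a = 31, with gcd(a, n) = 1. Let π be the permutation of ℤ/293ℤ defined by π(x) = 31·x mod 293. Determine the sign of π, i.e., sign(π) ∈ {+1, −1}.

+1

Trace 250: π^k(250) = [250, 132, 283, 276, 59, 71, 150] for k=0..6.
Cycle lengths of π_31 on ℤ/293ℤ: [146, 146, 1]; 3 cycles in total.
Σ(ℓ_i−1) = 293−3 = 290; sign = (−1)^290 = +1.
Check: (31/293) = +1 by Zolotarev.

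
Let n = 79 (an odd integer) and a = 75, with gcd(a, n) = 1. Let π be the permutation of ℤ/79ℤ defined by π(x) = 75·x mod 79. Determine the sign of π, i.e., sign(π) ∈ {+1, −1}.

-1

Start at x=47: 47 → 49 → 41 → 73 → 24 → 62 → 68 → … (one orbit).
The orbit structure of x ↦ 75x mod 79: 2 orbits of sizes [78, 1].
sign(π) = (−1)^{n − #cycles} = (−1)^{79−2} = (−1)^77 = -1.
Via Zolotarev, sign(π_{75}) = (75|79) = -1.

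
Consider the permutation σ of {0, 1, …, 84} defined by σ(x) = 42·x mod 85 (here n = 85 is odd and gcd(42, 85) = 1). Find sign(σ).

Trace 77: π^k(77) = [77, 4, 83, 1, 42, 64, 53] for k=0..6.
The orbit structure of x ↦ 42x mod 85: 12 orbits of sizes [8, 8, 8, 8, 8, 8, 8, 8, 8, 8, 4, 1].
85 − 12 = 73 transpositions; sign(π) = (−1)^73 = -1.

-1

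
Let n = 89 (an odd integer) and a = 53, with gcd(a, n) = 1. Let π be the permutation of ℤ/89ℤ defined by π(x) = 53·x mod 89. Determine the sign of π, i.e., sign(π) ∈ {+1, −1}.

Start at x=78: 78 → 40 → 73 → 42 → 1 → 53 → 50 → … (one orbit).
Cycle lengths of π_53 on ℤ/89ℤ: [44, 44, 1]; 3 cycles in total.
3 cycles on 89: each ℓ→(−1)^(ℓ−1), product (−1)^86 = +1.
Zolotarev: (53|89) = +1, matching the cycle-count sign.

+1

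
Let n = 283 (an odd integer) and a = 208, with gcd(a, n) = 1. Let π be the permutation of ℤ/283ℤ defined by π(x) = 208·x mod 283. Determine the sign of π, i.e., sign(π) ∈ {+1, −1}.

Start at x=164: 164 → 152 → 203 → 57 → 253 → 269 → 201 → … (one orbit).
3 cycles of lengths [141, 141, 1].
283 − 3 = 280 transpositions; sign(π) = (−1)^280 = +1.
Check: (208/283) = +1 by Zolotarev.

+1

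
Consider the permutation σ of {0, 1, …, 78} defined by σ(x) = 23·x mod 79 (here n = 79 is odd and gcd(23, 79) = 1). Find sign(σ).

Orbit of 23 under x↦23x: [23, 55, 1]… (length divides ord_79(23)).
27 cycles of lengths [3, 3, 3, 3, 3, 3, 3, 3, 3, 3, 3, 3, 3, 3, 3, 3, 3, 3, 3, 3, 3, 3, 3, 3, 3, 3, 1].
n − c = 79 − 27 = 52; sign = (−1)^52 = +1.
Via Zolotarev, sign(π_{23}) = (23|79) = +1.

+1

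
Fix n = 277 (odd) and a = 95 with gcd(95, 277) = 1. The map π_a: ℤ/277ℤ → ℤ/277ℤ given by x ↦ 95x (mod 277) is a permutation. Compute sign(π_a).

Trace 117: π^k(117) = [117, 35, 1, 95, 161, 60, 160] for k=0..6.
The orbit structure of x ↦ 95x mod 277: 24 orbits of sizes [12, 12, 12, 12, 12, 12, 12, 12, 12, 12, 12, 12, 12, 12, 12, 12, 12, 12, 12, 12, 12, 12, 12, 1].
277 − 24 = 253 transpositions; sign(π) = (−1)^253 = -1.

-1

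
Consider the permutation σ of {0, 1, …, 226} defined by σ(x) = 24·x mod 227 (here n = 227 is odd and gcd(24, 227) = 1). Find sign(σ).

-1

Orbit of 28 under x↦24x: [28, 218, 11, 37, 207, 201, 57]… (length divides ord_227(24)).
Cycle type of π: 226 + 1; total 2 cycles.
sign(π) = (−1)^{n − #cycles} = (−1)^{227−2} = (−1)^225 = -1.
Via Zolotarev, sign(π_{24}) = (24|227) = -1.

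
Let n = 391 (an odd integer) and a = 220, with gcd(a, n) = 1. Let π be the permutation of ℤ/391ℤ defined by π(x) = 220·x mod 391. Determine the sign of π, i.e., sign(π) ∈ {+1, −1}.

+1

Orbit of 18 under x↦220x: [18, 50, 52, 101, 324, 118, 154]… (length divides ord_391(220)).
27 cycles of lengths [22, 22, 22, 22, 22, 22, 22, 22, 22, 22, 22, 22, 22, 22, 22, 22, 11, 11, 2, 2, 2, 2, 2, 2, 2, 2, 1].
391 − 27 = 364 transpositions; sign(π) = (−1)^364 = +1.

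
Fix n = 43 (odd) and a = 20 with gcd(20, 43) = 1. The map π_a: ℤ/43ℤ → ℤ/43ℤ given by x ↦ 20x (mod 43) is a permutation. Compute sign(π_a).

-1

Orbit of 22 under x↦20x: [22, 10, 28, 1, 20, 13, 2]… (length divides ord_43(20)).
Decompose π into cycles: lengths [42, 1] (2 cycles, including the fixed point 0).
n − c = 43 − 2 = 41; sign = (−1)^41 = -1.
Zolotarev: (20|43) = -1, matching the cycle-count sign.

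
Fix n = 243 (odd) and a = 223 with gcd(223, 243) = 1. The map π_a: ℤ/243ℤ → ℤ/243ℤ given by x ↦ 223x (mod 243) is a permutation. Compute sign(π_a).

+1

Orbit of 199 under x↦223x: [199, 151, 139, 136, 196, 211, 154]… (length divides ord_243(223)).
The orbit structure of x ↦ 223x mod 243: 11 orbits of sizes [81, 81, 27, 27, 9, 9, 3, 3, 1, 1, 1].
11 cycles on 243: each ℓ→(−1)^(ℓ−1), product (−1)^232 = +1.
Check: (223/243) = +1 by Zolotarev.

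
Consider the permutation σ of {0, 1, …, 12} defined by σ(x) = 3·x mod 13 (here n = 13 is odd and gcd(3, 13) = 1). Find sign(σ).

Trace 9: π^k(9) = [9, 1, 3] for k=0..2.
Cycle type of π: 3×4 + 1; total 5 cycles.
sign(π) = (−1)^{n − #cycles} = (−1)^{13−5} = (−1)^8 = +1.
The Jacobi symbol (3|13) = +1 (Zolotarev) agrees.

+1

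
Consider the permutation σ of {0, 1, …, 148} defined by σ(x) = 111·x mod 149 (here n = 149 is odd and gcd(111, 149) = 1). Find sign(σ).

Orbit of 17 under x↦111x: [17, 99, 112, 65, 63, 139, 82]… (length divides ord_149(111)).
Cycle type of π: 148 + 1; total 2 cycles.
2 cycles on 149: each ℓ→(−1)^(ℓ−1), product (−1)^147 = -1.
Zolotarev: (111|149) = -1, matching the cycle-count sign.

-1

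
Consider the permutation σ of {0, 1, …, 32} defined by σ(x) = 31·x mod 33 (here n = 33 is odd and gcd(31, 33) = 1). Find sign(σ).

+1

Orbit of 4 under x↦31x: [4, 25, 16, 1, 31]… (length divides ord_33(31)).
Cycle type of π: 5×6 + 1×3; total 9 cycles.
With 9 cycles on 33 points, sign = (−1)^{33−9} = +1.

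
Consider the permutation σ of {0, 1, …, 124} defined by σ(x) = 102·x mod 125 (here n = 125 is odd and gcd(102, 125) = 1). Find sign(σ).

-1

Start at x=121: 121 → 92 → 9 → 43 → 11 → 122 → 69 → … (one orbit).
4 cycles of lengths [100, 20, 4, 1].
sign(π) = (−1)^{n − #cycles} = (−1)^{125−4} = (−1)^121 = -1.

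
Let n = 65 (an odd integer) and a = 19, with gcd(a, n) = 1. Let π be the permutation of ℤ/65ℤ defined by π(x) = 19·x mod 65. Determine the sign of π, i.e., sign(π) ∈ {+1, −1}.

-1

Trace 51: π^k(51) = [51, 59, 16, 44, 56, 24, 1] for k=0..6.
Cycle lengths of π_19 on ℤ/65ℤ: [12, 12, 12, 12, 12, 2, 2, 1]; 8 cycles in total.
sign(π) = (−1)^{n − #cycles} = (−1)^{65−8} = (−1)^57 = -1.
Zolotarev: (19|65) = -1, matching the cycle-count sign.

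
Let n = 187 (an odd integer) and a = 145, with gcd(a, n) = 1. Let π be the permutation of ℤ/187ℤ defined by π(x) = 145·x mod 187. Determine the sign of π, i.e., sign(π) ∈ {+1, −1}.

-1

Orbit of 38 under x↦145x: [38, 87, 86, 128, 47, 83, 67]… (length divides ord_187(145)).
Cycle lengths of π_145 on ℤ/187ℤ: [40, 40, 40, 40, 10, 8, 8, 1]; 8 cycles in total.
Σ(ℓ_i−1) = 187−8 = 179; sign = (−1)^179 = -1.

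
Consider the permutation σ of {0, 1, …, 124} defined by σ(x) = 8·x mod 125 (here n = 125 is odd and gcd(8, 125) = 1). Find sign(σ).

-1

Orbit of 58 under x↦8x: [58, 89, 87, 71, 68, 44, 102]… (length divides ord_125(8)).
Cycle type of π: 100 + 20 + 4 + 1; total 4 cycles.
4 cycles on 125: each ℓ→(−1)^(ℓ−1), product (−1)^121 = -1.
Check: (8/125) = -1 by Zolotarev.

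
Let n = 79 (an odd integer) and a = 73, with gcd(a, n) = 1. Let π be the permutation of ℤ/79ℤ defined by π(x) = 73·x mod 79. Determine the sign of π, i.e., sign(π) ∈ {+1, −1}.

Trace 10: π^k(10) = [10, 19, 44, 52, 4, 55, 65] for k=0..6.
Cycle type of π: 39×2 + 1; total 3 cycles.
79 − 3 = 76 transpositions; sign(π) = (−1)^76 = +1.

+1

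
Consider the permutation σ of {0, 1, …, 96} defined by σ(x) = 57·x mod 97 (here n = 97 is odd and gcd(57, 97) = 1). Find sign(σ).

-1

Orbit of 57 under x↦57x: [57, 48, 20, 73, 87, 12, 5]… (length divides ord_97(57)).
π_57 has 2 disjoint cycles with lengths [96, 1] on {0,…,96}.
sign(π) = (−1)^{n − #cycles} = (−1)^{97−2} = (−1)^95 = -1.
The Jacobi symbol (57|97) = -1 (Zolotarev) agrees.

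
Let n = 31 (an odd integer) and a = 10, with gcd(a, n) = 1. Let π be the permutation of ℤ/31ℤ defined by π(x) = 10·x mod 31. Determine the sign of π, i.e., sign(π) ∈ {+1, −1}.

Start at x=4: 4 → 9 → 28 → 1 → 10 → 7 → 8 → … (one orbit).
π_10 has 3 disjoint cycles with lengths [15, 15, 1] on {0,…,30}.
3 cycles on 31: each ℓ→(−1)^(ℓ−1), product (−1)^28 = +1.
(10|31)_J = +1 (Zolotarev's lemma cross-check).

+1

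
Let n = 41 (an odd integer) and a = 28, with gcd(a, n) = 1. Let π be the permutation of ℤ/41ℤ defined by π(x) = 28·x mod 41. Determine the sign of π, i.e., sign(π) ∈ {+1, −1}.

-1

Trace 25: π^k(25) = [25, 3, 2, 15, 10, 34, 9] for k=0..6.
The orbit structure of x ↦ 28x mod 41: 2 orbits of sizes [40, 1].
n − c = 41 − 2 = 39; sign = (−1)^39 = -1.
(28|41)_J = -1 (Zolotarev's lemma cross-check).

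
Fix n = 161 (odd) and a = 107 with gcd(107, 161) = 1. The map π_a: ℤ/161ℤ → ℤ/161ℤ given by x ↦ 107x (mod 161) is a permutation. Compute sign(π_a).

-1

Trace 93: π^k(93) = [93, 130, 64, 86, 25, 99, 128] for k=0..6.
The orbit structure of x ↦ 107x mod 161: 6 orbits of sizes [66, 66, 22, 3, 3, 1].
n − c = 161 − 6 = 155; sign = (−1)^155 = -1.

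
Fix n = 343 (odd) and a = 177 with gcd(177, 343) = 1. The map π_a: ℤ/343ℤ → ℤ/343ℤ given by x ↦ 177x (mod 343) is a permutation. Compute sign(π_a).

+1

Start at x=30: 30 → 165 → 50 → 275 → 312 → 1 → 177 → … (one orbit).
31 cycles of lengths [21, 21, 21, 21, 21, 21, 21, 21, 21, 21, 21, 21, 21, 21, 3, 3, 3, 3, 3, 3, 3, 3, 3, 3, 3, 3, 3, 3, 3, 3, 1].
Σ(ℓ_i−1) = 343−31 = 312; sign = (−1)^312 = +1.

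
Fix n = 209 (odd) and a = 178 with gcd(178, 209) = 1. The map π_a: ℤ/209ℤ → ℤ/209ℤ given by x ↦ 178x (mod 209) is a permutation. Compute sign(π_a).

Trace 125: π^k(125) = [125, 96, 159, 87, 20, 7, 201] for k=0..6.
π_178 has 14 disjoint cycles with lengths [30, 30, 30, 30, 30, 30, 10, 3, 3, 3, 3, 3, 3, 1] on {0,…,208}.
n − c = 209 − 14 = 195; sign = (−1)^195 = -1.
Via Zolotarev, sign(π_{178}) = (178|209) = -1.

-1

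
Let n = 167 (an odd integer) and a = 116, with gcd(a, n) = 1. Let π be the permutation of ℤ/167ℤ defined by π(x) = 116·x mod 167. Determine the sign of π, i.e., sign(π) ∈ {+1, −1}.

Start at x=58: 58 → 48 → 57 → 99 → 128 → 152 → 97 → … (one orbit).
3 cycles of lengths [83, 83, 1].
sign(π) = (−1)^{n − #cycles} = (−1)^{167−3} = (−1)^164 = +1.
Check: (116/167) = +1 by Zolotarev.

+1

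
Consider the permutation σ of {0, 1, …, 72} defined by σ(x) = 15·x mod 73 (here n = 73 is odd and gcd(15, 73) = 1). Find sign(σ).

Start at x=52: 52 → 50 → 20 → 8 → 47 → 48 → 63 → … (one orbit).
Cycle lengths of π_15 on ℤ/73ℤ: [72, 1]; 2 cycles in total.
With 2 cycles on 73 points, sign = (−1)^{73−2} = -1.

-1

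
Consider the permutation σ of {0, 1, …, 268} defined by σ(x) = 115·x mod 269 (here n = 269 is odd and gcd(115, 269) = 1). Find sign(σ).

Start at x=37: 37 → 220 → 14 → 265 → 78 → 93 → 204 → … (one orbit).
Cycle lengths of π_115 on ℤ/269ℤ: [67, 67, 67, 67, 1]; 5 cycles in total.
Σ(ℓ_i−1) = 269−5 = 264; sign = (−1)^264 = +1.

+1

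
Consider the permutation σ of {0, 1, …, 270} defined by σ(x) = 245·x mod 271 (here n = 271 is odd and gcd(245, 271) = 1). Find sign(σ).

+1

Trace 178: π^k(178) = [178, 250, 4, 167, 265, 156, 9] for k=0..6.
Decompose π into cycles: lengths [135, 135, 1] (3 cycles, including the fixed point 0).
Σ(ℓ_i−1) = 271−3 = 268; sign = (−1)^268 = +1.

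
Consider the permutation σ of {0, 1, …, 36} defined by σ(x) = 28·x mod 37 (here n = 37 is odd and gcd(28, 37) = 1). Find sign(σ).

+1

Start at x=28: 28 → 7 → 11 → 12 → 3 → 10 → 21 → … (one orbit).
The orbit structure of x ↦ 28x mod 37: 3 orbits of sizes [18, 18, 1].
3 cycles on 37: each ℓ→(−1)^(ℓ−1), product (−1)^34 = +1.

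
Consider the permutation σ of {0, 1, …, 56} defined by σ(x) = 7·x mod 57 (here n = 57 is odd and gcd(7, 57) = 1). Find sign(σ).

+1

Orbit of 7 under x↦7x: [7, 49, 1]… (length divides ord_57(7)).
π_7 has 21 disjoint cycles with lengths [3, 3, 3, 3, 3, 3, 3, 3, 3, 3, 3, 3, 3, 3, 3, 3, 3, 3, 1, 1, 1] on {0,…,56}.
57 − 21 = 36 transpositions; sign(π) = (−1)^36 = +1.
The Jacobi symbol (7|57) = +1 (Zolotarev) agrees.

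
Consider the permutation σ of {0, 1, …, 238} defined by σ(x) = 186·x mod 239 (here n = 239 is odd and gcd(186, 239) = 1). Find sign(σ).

Orbit of 29 under x↦186x: [29, 136, 201, 102, 91, 196, 128]… (length divides ord_239(186)).
Cycle type of π: 119×2 + 1; total 3 cycles.
239 − 3 = 236 transpositions; sign(π) = (−1)^236 = +1.
Check: (186/239) = +1 by Zolotarev.

+1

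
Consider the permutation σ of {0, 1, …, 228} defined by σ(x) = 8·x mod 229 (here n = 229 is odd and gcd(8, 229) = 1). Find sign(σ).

Start at x=197: 197 → 202 → 13 → 104 → 145 → 15 → 120 → … (one orbit).
Cycle type of π: 76×3 + 1; total 4 cycles.
229 − 4 = 225 transpositions; sign(π) = (−1)^225 = -1.

-1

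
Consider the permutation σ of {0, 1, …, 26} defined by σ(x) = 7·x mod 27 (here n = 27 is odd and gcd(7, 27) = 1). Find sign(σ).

Orbit of 13 under x↦7x: [13, 10, 16, 4, 1, 7, 22]… (length divides ord_27(7)).
Cycle lengths of π_7 on ℤ/27ℤ: [9, 9, 3, 3, 1, 1, 1]; 7 cycles in total.
sign(π) = (−1)^{n − #cycles} = (−1)^{27−7} = (−1)^20 = +1.
Via Zolotarev, sign(π_{7}) = (7|27) = +1.

+1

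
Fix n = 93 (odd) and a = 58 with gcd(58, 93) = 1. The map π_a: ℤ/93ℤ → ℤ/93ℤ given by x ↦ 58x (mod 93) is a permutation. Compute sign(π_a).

Orbit of 58 under x↦58x: [58, 16, 91, 70, 61, 4, 46]… (length divides ord_93(58)).
Cycle lengths of π_58 on ℤ/93ℤ: [10, 10, 10, 10, 10, 10, 10, 10, 10, 1, 1, 1]; 12 cycles in total.
n − c = 93 − 12 = 81; sign = (−1)^81 = -1.

-1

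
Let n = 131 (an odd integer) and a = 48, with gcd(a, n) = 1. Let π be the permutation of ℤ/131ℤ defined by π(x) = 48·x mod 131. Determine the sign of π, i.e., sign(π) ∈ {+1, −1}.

+1

Trace 102: π^k(102) = [102, 49, 125, 105, 62, 94, 58] for k=0..6.
The orbit structure of x ↦ 48x mod 131: 3 orbits of sizes [65, 65, 1].
3 cycles on 131: each ℓ→(−1)^(ℓ−1), product (−1)^128 = +1.
(48|131)_J = +1 (Zolotarev's lemma cross-check).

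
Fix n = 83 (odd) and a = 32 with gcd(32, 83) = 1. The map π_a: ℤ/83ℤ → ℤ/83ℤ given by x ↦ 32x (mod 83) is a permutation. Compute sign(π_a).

-1

Orbit of 3 under x↦32x: [3, 13, 1, 32, 28, 66, 37]… (length divides ord_83(32)).
2 cycles of lengths [82, 1].
2 cycles on 83: each ℓ→(−1)^(ℓ−1), product (−1)^81 = -1.
Check: (32/83) = -1 by Zolotarev.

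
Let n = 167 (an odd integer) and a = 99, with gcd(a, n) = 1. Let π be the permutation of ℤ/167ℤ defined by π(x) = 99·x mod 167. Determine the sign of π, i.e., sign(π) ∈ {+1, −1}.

+1

Orbit of 42 under x↦99x: [42, 150, 154, 49, 8, 124, 85]… (length divides ord_167(99)).
Decompose π into cycles: lengths [83, 83, 1] (3 cycles, including the fixed point 0).
With 3 cycles on 167 points, sign = (−1)^{167−3} = +1.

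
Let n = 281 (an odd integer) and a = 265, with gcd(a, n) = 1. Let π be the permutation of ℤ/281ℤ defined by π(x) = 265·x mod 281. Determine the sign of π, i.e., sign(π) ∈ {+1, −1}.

+1

Trace 252: π^k(252) = [252, 183, 163, 202, 140, 8, 153] for k=0..6.
π_265 has 5 disjoint cycles with lengths [70, 70, 70, 70, 1] on {0,…,280}.
281 − 5 = 276 transpositions; sign(π) = (−1)^276 = +1.
(265|281)_J = +1 (Zolotarev's lemma cross-check).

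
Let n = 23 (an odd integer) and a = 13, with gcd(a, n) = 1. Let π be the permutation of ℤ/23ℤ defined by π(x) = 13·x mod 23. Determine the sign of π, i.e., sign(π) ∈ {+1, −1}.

+1

Trace 9: π^k(9) = [9, 2, 3, 16, 1, 13, 8] for k=0..6.
Decompose π into cycles: lengths [11, 11, 1] (3 cycles, including the fixed point 0).
Σ(ℓ_i−1) = 23−3 = 20; sign = (−1)^20 = +1.
Check: (13/23) = +1 by Zolotarev.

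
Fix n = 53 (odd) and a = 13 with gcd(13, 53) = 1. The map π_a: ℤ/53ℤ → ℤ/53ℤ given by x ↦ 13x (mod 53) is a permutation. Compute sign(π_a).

Start at x=44: 44 → 42 → 16 → 49 → 1 → 13 → 10 → … (one orbit).
Cycle lengths of π_13 on ℤ/53ℤ: [13, 13, 13, 13, 1]; 5 cycles in total.
n − c = 53 − 5 = 48; sign = (−1)^48 = +1.

+1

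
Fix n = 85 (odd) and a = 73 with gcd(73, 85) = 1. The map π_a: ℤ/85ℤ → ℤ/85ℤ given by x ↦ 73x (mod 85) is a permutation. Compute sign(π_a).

+1

Trace 9: π^k(9) = [9, 62, 21, 3, 49, 7, 1] for k=0..6.
Cycle lengths of π_73 on ℤ/85ℤ: [16, 16, 16, 16, 16, 4, 1]; 7 cycles in total.
85 − 7 = 78 transpositions; sign(π) = (−1)^78 = +1.
Zolotarev: (73|85) = +1, matching the cycle-count sign.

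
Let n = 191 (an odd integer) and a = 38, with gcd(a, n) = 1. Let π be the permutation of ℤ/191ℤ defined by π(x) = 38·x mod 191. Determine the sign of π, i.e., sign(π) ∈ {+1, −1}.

Start at x=136: 136 → 11 → 36 → 31 → 32 → 70 → 177 → … (one orbit).
The orbit structure of x ↦ 38x mod 191: 6 orbits of sizes [38, 38, 38, 38, 38, 1].
6 cycles on 191: each ℓ→(−1)^(ℓ−1), product (−1)^185 = -1.
Zolotarev: (38|191) = -1, matching the cycle-count sign.

-1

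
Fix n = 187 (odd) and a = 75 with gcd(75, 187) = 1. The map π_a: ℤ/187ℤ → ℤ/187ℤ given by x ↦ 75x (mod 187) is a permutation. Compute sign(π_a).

-1

Orbit of 111 under x↦75x: [111, 97, 169, 146, 104, 133, 64]… (length divides ord_187(75)).
π_75 has 6 disjoint cycles with lengths [80, 80, 16, 5, 5, 1] on {0,…,186}.
Σ(ℓ_i−1) = 187−6 = 181; sign = (−1)^181 = -1.
The Jacobi symbol (75|187) = -1 (Zolotarev) agrees.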